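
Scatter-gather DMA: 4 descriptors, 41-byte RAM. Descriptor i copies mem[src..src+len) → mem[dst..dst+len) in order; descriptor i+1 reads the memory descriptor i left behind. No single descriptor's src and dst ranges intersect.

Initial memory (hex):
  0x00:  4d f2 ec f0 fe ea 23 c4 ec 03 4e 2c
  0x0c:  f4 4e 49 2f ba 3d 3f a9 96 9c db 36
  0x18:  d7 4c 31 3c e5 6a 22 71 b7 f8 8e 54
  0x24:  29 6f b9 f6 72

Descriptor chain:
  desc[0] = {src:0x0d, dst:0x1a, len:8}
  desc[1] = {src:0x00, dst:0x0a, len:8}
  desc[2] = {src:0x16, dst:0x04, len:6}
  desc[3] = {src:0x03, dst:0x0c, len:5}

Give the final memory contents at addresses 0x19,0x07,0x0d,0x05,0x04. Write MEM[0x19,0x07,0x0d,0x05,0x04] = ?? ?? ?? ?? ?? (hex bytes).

[0] 0x0d->0x1a len=8 : 4e 49 2f ba 3d 3f a9 96
[1] 0x00->0x0a len=8 : 4d f2 ec f0 fe ea 23 c4
[2] 0x16->0x04 len=6 : db 36 d7 4c 4e 49
[3] 0x03->0x0c len=5 : f0 db 36 d7 4c
query mem[0x19]=0x4c, mem[0x07]=0x4c, mem[0x0d]=0xdb, mem[0x05]=0x36, mem[0x04]=0xdb

MEM[0x19,0x07,0x0d,0x05,0x04] = 4c 4c db 36 db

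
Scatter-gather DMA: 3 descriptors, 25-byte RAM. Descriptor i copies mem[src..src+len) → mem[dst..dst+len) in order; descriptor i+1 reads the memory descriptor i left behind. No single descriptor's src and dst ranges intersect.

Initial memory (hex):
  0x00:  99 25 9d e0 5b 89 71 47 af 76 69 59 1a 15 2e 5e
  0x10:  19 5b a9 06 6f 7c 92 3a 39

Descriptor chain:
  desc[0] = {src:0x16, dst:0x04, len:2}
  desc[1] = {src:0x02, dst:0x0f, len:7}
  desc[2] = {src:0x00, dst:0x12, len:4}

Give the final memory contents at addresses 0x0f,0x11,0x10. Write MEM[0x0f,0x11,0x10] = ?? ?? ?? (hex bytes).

[0] 0x16->0x04 len=2 : 92 3a
[1] 0x02->0x0f len=7 : 9d e0 92 3a 71 47 af
[2] 0x00->0x12 len=4 : 99 25 9d e0
query mem[0x0f]=0x9d, mem[0x11]=0x92, mem[0x10]=0xe0

MEM[0x0f,0x11,0x10] = 9d 92 e0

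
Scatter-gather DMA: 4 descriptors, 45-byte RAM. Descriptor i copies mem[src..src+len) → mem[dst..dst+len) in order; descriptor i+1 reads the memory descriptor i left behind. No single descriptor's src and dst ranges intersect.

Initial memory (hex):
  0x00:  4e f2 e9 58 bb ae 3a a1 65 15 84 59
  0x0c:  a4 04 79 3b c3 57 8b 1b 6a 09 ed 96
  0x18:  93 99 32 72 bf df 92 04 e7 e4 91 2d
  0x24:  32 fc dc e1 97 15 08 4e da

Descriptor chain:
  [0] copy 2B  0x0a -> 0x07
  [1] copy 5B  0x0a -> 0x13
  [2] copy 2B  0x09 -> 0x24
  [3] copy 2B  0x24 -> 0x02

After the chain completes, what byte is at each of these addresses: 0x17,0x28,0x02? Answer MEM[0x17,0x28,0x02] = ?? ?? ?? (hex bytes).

#0 dst[0x07+2] := {0x84,0x59}
#1 dst[0x13+5] := {0x84,0x59,0xa4,0x04,0x79}
#2 dst[0x24+2] := {0x15,0x84}
#3 dst[0x02+2] := {0x15,0x84}
query mem[0x17]=0x79, mem[0x28]=0x97, mem[0x02]=0x15

MEM[0x17,0x28,0x02] = 79 97 15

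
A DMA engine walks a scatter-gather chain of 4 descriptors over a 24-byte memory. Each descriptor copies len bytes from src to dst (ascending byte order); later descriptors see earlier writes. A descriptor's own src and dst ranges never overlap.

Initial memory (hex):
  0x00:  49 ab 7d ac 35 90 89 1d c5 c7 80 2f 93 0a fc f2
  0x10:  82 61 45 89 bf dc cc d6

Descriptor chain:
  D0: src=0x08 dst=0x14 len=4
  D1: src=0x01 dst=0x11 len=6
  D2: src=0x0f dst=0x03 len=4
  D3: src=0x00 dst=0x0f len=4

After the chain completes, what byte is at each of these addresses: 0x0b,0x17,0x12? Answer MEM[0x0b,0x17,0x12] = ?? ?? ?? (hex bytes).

D0: mem[0x14..0x17] <- [c5 c7 80 2f]
D1: mem[0x11..0x16] <- [ab 7d ac 35 90 89]
D2: mem[0x03..0x06] <- [f2 82 ab 7d]
D3: mem[0x0f..0x12] <- [49 ab 7d f2]
query mem[0x0b]=0x2f, mem[0x17]=0x2f, mem[0x12]=0xf2

MEM[0x0b,0x17,0x12] = 2f 2f f2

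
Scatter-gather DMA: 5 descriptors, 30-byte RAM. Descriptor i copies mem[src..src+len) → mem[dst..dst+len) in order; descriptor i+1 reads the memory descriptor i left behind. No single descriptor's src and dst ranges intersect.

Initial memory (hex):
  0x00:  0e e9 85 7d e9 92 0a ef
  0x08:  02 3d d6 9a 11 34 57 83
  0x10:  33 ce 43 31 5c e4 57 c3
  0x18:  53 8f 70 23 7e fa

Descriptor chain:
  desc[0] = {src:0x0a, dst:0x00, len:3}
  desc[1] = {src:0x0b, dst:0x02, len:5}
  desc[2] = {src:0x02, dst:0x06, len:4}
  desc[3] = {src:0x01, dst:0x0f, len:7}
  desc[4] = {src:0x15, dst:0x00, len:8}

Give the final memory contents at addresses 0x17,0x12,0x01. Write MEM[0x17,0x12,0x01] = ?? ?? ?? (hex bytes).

MEM[0x17,0x12,0x01] = c3 34 57

  after D0: wrote 3B at 0x00 = d69a11
  after D1: wrote 5B at 0x02 = 9a11345783
  after D2: wrote 4B at 0x06 = 9a113457
  after D3: wrote 7B at 0x0f = 9a9a1134579a11
  after D4: wrote 8B at 0x00 = 1157c3538f70237e
query mem[0x17]=0xc3, mem[0x12]=0x34, mem[0x01]=0x57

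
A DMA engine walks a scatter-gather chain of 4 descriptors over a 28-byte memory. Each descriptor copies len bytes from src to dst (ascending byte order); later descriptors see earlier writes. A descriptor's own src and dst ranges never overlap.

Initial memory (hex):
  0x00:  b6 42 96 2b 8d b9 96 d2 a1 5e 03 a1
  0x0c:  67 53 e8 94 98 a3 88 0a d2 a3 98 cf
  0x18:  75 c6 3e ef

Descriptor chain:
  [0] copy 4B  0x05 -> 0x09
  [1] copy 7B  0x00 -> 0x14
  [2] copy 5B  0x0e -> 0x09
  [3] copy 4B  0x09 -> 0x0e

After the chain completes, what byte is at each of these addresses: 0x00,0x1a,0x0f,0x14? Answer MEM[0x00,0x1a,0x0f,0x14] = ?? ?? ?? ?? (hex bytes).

MEM[0x00,0x1a,0x0f,0x14] = b6 96 94 b6

[0] 0x05->0x09 len=4 : b9 96 d2 a1
[1] 0x00->0x14 len=7 : b6 42 96 2b 8d b9 96
[2] 0x0e->0x09 len=5 : e8 94 98 a3 88
[3] 0x09->0x0e len=4 : e8 94 98 a3
query mem[0x00]=0xb6, mem[0x1a]=0x96, mem[0x0f]=0x94, mem[0x14]=0xb6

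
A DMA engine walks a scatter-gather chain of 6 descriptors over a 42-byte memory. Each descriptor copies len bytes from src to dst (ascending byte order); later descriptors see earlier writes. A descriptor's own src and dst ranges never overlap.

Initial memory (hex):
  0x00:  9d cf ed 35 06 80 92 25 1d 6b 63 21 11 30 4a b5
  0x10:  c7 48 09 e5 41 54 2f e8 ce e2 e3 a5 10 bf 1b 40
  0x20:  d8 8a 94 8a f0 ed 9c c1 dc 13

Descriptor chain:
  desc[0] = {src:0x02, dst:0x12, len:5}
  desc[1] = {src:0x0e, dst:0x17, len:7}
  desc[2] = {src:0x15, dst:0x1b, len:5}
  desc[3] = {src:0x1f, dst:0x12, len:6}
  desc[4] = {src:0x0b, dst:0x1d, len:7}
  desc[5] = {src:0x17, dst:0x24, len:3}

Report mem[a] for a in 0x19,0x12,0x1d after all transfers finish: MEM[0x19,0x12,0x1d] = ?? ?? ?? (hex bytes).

  after D0: wrote 5B at 0x12 = ed35068092
  after D1: wrote 7B at 0x17 = 4ab5c748ed3506
  after D2: wrote 5B at 0x1b = 80924ab5c7
  after D3: wrote 6B at 0x12 = c7d88a948af0
  after D4: wrote 7B at 0x1d = 2111304ab5c748
  after D5: wrote 3B at 0x24 = f0b5c7
query mem[0x19]=0xc7, mem[0x12]=0xc7, mem[0x1d]=0x21

MEM[0x19,0x12,0x1d] = c7 c7 21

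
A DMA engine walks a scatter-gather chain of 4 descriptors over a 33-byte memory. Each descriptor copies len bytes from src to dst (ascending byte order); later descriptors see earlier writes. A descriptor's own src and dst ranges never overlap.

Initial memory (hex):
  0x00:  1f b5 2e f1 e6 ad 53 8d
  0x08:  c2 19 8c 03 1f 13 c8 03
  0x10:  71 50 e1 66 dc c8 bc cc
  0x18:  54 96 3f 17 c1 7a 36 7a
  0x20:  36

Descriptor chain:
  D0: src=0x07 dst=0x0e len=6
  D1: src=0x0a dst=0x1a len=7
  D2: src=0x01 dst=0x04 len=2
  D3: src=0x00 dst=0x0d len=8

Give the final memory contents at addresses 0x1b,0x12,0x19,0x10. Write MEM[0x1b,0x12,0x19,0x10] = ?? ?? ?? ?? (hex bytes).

MEM[0x1b,0x12,0x19,0x10] = 03 2e 96 f1

D0: mem[0x0e..0x13] <- [8d c2 19 8c 03 1f]
D1: mem[0x1a..0x20] <- [8c 03 1f 13 8d c2 19]
D2: mem[0x04..0x05] <- [b5 2e]
D3: mem[0x0d..0x14] <- [1f b5 2e f1 b5 2e 53 8d]
query mem[0x1b]=0x03, mem[0x12]=0x2e, mem[0x19]=0x96, mem[0x10]=0xf1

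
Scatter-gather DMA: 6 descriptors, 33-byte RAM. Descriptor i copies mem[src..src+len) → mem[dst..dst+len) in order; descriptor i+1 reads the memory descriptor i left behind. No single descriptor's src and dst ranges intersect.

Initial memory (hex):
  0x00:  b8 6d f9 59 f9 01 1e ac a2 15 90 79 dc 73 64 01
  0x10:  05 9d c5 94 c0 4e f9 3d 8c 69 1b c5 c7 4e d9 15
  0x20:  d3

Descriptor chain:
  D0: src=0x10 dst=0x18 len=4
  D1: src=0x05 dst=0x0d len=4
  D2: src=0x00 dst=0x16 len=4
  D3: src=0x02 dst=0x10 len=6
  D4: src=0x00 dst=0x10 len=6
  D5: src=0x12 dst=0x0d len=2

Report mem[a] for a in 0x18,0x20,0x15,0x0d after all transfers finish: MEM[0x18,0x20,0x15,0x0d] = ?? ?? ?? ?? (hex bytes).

#0 dst[0x18+4] := {0x05,0x9d,0xc5,0x94}
#1 dst[0x0d+4] := {0x01,0x1e,0xac,0xa2}
#2 dst[0x16+4] := {0xb8,0x6d,0xf9,0x59}
#3 dst[0x10+6] := {0xf9,0x59,0xf9,0x01,0x1e,0xac}
#4 dst[0x10+6] := {0xb8,0x6d,0xf9,0x59,0xf9,0x01}
#5 dst[0x0d+2] := {0xf9,0x59}
query mem[0x18]=0xf9, mem[0x20]=0xd3, mem[0x15]=0x01, mem[0x0d]=0xf9

MEM[0x18,0x20,0x15,0x0d] = f9 d3 01 f9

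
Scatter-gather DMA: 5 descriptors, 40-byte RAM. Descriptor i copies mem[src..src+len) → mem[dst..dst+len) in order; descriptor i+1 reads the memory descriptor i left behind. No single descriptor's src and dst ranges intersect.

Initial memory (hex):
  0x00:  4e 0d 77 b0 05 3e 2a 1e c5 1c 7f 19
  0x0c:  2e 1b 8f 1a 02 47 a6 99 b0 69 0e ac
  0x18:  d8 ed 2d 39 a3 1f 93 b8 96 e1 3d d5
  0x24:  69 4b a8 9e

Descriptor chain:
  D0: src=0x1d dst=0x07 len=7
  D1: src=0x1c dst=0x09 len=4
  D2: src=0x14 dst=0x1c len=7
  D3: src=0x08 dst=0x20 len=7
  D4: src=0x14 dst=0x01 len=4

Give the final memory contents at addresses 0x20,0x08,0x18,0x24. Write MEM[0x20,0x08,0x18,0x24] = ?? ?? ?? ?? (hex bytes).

D0: mem[0x07..0x0d] <- [1f 93 b8 96 e1 3d d5]
D1: mem[0x09..0x0c] <- [a3 1f 93 b8]
D2: mem[0x1c..0x22] <- [b0 69 0e ac d8 ed 2d]
D3: mem[0x20..0x26] <- [93 a3 1f 93 b8 d5 8f]
D4: mem[0x01..0x04] <- [b0 69 0e ac]
query mem[0x20]=0x93, mem[0x08]=0x93, mem[0x18]=0xd8, mem[0x24]=0xb8

MEM[0x20,0x08,0x18,0x24] = 93 93 d8 b8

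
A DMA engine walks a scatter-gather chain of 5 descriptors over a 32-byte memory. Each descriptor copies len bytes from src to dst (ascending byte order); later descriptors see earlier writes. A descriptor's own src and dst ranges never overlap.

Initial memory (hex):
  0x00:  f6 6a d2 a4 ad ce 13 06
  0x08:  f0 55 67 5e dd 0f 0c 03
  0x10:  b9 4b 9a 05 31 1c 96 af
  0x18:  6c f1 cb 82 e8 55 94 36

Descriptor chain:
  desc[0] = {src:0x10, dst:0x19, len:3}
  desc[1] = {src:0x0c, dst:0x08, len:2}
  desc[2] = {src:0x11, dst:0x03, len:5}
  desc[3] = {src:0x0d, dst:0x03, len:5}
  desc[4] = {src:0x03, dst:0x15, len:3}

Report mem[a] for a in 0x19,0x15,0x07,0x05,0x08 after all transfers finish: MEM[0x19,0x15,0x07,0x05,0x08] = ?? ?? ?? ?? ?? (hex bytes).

MEM[0x19,0x15,0x07,0x05,0x08] = b9 0f 4b 03 dd

#0 dst[0x19+3] := {0xb9,0x4b,0x9a}
#1 dst[0x08+2] := {0xdd,0x0f}
#2 dst[0x03+5] := {0x4b,0x9a,0x05,0x31,0x1c}
#3 dst[0x03+5] := {0x0f,0x0c,0x03,0xb9,0x4b}
#4 dst[0x15+3] := {0x0f,0x0c,0x03}
query mem[0x19]=0xb9, mem[0x15]=0x0f, mem[0x07]=0x4b, mem[0x05]=0x03, mem[0x08]=0xdd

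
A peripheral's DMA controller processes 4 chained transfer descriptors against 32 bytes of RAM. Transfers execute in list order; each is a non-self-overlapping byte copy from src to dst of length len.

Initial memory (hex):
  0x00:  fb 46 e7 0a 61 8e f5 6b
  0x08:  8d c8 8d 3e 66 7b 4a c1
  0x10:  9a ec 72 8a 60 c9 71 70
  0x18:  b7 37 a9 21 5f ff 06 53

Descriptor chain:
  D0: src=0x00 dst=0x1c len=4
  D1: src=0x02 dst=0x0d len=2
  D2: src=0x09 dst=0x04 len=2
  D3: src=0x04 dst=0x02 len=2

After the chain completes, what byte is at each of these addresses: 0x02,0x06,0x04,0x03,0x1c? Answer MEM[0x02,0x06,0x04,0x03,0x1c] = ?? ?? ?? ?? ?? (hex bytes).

MEM[0x02,0x06,0x04,0x03,0x1c] = c8 f5 c8 8d fb

D0: mem[0x1c..0x1f] <- [fb 46 e7 0a]
D1: mem[0x0d..0x0e] <- [e7 0a]
D2: mem[0x04..0x05] <- [c8 8d]
D3: mem[0x02..0x03] <- [c8 8d]
query mem[0x02]=0xc8, mem[0x06]=0xf5, mem[0x04]=0xc8, mem[0x03]=0x8d, mem[0x1c]=0xfb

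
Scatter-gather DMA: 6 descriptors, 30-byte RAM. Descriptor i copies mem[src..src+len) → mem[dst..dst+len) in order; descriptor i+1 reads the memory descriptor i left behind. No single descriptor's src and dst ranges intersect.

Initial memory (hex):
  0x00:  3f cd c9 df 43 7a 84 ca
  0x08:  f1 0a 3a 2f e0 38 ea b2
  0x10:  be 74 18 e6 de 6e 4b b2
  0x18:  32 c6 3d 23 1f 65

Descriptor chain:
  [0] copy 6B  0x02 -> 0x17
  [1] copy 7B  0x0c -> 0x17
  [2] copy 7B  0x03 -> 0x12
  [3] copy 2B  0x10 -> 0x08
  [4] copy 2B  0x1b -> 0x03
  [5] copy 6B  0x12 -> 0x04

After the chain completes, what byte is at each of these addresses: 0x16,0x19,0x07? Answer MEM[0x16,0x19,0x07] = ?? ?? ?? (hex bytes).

MEM[0x16,0x19,0x07] = ca ea 84

[0] 0x02->0x17 len=6 : c9 df 43 7a 84 ca
[1] 0x0c->0x17 len=7 : e0 38 ea b2 be 74 18
[2] 0x03->0x12 len=7 : df 43 7a 84 ca f1 0a
[3] 0x10->0x08 len=2 : be 74
[4] 0x1b->0x03 len=2 : be 74
[5] 0x12->0x04 len=6 : df 43 7a 84 ca f1
query mem[0x16]=0xca, mem[0x19]=0xea, mem[0x07]=0x84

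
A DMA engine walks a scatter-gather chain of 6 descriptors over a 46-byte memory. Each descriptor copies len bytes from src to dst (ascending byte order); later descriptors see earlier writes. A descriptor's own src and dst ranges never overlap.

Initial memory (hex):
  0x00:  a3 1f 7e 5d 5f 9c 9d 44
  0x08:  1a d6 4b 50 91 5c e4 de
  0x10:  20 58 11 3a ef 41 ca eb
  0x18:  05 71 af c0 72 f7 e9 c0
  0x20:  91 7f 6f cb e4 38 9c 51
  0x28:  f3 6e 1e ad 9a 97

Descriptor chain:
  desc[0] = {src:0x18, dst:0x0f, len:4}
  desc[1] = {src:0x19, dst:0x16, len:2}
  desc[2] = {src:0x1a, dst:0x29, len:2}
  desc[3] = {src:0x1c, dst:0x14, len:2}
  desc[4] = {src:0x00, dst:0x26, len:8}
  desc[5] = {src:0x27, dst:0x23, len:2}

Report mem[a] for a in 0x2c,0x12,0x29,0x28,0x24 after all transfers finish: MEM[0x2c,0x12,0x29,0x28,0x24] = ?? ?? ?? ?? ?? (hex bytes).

MEM[0x2c,0x12,0x29,0x28,0x24] = 9d c0 5d 7e 7e

#0 dst[0x0f+4] := {0x05,0x71,0xaf,0xc0}
#1 dst[0x16+2] := {0x71,0xaf}
#2 dst[0x29+2] := {0xaf,0xc0}
#3 dst[0x14+2] := {0x72,0xf7}
#4 dst[0x26+8] := {0xa3,0x1f,0x7e,0x5d,0x5f,0x9c,0x9d,0x44}
#5 dst[0x23+2] := {0x1f,0x7e}
query mem[0x2c]=0x9d, mem[0x12]=0xc0, mem[0x29]=0x5d, mem[0x28]=0x7e, mem[0x24]=0x7e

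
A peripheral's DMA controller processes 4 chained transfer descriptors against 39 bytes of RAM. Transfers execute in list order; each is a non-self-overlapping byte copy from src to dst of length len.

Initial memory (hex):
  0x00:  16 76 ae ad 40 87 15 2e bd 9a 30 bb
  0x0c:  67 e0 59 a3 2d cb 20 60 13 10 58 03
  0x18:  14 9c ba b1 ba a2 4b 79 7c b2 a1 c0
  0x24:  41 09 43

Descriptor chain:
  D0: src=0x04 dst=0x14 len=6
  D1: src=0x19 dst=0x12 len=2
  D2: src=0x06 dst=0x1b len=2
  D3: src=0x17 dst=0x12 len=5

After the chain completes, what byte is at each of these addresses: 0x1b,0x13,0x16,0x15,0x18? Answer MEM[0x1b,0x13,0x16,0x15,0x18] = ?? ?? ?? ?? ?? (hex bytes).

MEM[0x1b,0x13,0x16,0x15,0x18] = 15 bd 15 ba bd

[0] 0x04->0x14 len=6 : 40 87 15 2e bd 9a
[1] 0x19->0x12 len=2 : 9a ba
[2] 0x06->0x1b len=2 : 15 2e
[3] 0x17->0x12 len=5 : 2e bd 9a ba 15
query mem[0x1b]=0x15, mem[0x13]=0xbd, mem[0x16]=0x15, mem[0x15]=0xba, mem[0x18]=0xbd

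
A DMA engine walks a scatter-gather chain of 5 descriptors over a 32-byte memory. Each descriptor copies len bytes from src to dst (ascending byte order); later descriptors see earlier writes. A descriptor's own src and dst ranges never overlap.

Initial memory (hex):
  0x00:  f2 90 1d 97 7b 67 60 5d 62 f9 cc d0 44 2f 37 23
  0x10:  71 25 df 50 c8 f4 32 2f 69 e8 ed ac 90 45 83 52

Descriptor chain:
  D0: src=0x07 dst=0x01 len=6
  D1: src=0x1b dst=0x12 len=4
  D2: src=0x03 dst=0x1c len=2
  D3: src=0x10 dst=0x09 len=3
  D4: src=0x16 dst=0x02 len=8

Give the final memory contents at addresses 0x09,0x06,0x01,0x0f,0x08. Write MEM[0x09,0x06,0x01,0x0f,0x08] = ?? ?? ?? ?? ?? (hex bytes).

[0] 0x07->0x01 len=6 : 5d 62 f9 cc d0 44
[1] 0x1b->0x12 len=4 : ac 90 45 83
[2] 0x03->0x1c len=2 : f9 cc
[3] 0x10->0x09 len=3 : 71 25 ac
[4] 0x16->0x02 len=8 : 32 2f 69 e8 ed ac f9 cc
query mem[0x09]=0xcc, mem[0x06]=0xed, mem[0x01]=0x5d, mem[0x0f]=0x23, mem[0x08]=0xf9

MEM[0x09,0x06,0x01,0x0f,0x08] = cc ed 5d 23 f9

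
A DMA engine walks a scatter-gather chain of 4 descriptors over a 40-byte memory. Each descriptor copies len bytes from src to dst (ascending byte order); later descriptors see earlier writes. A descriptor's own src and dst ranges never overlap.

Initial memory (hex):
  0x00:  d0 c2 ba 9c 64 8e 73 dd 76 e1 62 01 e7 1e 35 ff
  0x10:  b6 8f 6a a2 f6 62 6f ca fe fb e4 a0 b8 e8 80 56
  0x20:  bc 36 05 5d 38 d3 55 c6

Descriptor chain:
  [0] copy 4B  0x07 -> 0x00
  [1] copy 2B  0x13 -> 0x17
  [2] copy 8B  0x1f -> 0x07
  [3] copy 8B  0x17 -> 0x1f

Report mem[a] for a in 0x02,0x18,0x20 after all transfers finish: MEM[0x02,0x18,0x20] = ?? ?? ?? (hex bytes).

MEM[0x02,0x18,0x20] = e1 f6 f6

  after D0: wrote 4B at 0x00 = dd76e162
  after D1: wrote 2B at 0x17 = a2f6
  after D2: wrote 8B at 0x07 = 56bc36055d38d355
  after D3: wrote 8B at 0x1f = a2f6fbe4a0b8e880
query mem[0x02]=0xe1, mem[0x18]=0xf6, mem[0x20]=0xf6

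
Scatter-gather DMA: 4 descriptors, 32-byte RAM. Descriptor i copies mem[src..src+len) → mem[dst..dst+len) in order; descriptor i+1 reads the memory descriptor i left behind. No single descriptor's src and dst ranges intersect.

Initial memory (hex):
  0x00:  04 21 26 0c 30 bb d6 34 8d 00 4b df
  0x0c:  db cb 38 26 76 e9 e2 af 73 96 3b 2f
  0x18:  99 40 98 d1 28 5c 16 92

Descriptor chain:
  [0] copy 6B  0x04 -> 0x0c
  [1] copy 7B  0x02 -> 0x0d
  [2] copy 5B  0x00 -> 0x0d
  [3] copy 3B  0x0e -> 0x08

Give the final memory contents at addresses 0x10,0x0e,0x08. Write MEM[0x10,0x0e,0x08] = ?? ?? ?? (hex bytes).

#0 dst[0x0c+6] := {0x30,0xbb,0xd6,0x34,0x8d,0x00}
#1 dst[0x0d+7] := {0x26,0x0c,0x30,0xbb,0xd6,0x34,0x8d}
#2 dst[0x0d+5] := {0x04,0x21,0x26,0x0c,0x30}
#3 dst[0x08+3] := {0x21,0x26,0x0c}
query mem[0x10]=0x0c, mem[0x0e]=0x21, mem[0x08]=0x21

MEM[0x10,0x0e,0x08] = 0c 21 21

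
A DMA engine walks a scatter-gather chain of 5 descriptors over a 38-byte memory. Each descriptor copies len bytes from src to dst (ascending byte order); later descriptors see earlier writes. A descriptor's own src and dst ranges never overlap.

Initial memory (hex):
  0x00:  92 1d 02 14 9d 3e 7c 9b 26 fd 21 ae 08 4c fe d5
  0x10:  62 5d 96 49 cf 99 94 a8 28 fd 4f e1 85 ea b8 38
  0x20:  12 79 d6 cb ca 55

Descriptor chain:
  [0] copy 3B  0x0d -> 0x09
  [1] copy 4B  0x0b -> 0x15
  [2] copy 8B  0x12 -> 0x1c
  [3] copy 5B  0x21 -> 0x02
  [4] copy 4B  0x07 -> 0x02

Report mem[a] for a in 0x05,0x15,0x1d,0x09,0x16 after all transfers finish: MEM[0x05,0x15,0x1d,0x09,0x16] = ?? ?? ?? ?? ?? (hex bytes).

[0] 0x0d->0x09 len=3 : 4c fe d5
[1] 0x0b->0x15 len=4 : d5 08 4c fe
[2] 0x12->0x1c len=8 : 96 49 cf d5 08 4c fe fd
[3] 0x21->0x02 len=5 : 4c fe fd ca 55
[4] 0x07->0x02 len=4 : 9b 26 4c fe
query mem[0x05]=0xfe, mem[0x15]=0xd5, mem[0x1d]=0x49, mem[0x09]=0x4c, mem[0x16]=0x08

MEM[0x05,0x15,0x1d,0x09,0x16] = fe d5 49 4c 08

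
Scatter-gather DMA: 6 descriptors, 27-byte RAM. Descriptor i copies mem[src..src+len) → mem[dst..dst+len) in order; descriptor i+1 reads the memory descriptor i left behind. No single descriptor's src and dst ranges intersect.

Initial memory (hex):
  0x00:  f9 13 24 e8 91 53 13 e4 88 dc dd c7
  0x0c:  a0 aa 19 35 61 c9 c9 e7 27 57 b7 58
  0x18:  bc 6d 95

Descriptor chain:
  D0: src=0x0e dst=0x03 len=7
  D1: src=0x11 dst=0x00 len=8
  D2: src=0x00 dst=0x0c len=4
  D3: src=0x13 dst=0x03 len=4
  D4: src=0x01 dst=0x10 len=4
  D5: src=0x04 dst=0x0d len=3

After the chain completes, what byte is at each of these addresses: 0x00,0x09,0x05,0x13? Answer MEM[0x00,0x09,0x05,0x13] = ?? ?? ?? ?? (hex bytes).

MEM[0x00,0x09,0x05,0x13] = c9 27 57 27

D0: mem[0x03..0x09] <- [19 35 61 c9 c9 e7 27]
D1: mem[0x00..0x07] <- [c9 c9 e7 27 57 b7 58 bc]
D2: mem[0x0c..0x0f] <- [c9 c9 e7 27]
D3: mem[0x03..0x06] <- [e7 27 57 b7]
D4: mem[0x10..0x13] <- [c9 e7 e7 27]
D5: mem[0x0d..0x0f] <- [27 57 b7]
query mem[0x00]=0xc9, mem[0x09]=0x27, mem[0x05]=0x57, mem[0x13]=0x27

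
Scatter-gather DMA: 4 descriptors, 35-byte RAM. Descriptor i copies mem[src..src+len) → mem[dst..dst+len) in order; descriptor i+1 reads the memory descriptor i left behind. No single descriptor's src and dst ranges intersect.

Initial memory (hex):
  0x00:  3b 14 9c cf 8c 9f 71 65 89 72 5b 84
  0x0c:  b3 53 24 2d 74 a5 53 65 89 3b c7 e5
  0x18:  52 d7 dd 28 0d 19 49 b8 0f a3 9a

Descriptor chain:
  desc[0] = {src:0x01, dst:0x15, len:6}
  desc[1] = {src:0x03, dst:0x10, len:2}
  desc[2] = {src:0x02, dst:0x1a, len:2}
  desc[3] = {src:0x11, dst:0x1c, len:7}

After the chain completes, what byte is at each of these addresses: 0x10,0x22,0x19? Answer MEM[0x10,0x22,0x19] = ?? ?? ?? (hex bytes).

  after D0: wrote 6B at 0x15 = 149ccf8c9f71
  after D1: wrote 2B at 0x10 = cf8c
  after D2: wrote 2B at 0x1a = 9ccf
  after D3: wrote 7B at 0x1c = 8c536589149ccf
query mem[0x10]=0xcf, mem[0x22]=0xcf, mem[0x19]=0x9f

MEM[0x10,0x22,0x19] = cf cf 9f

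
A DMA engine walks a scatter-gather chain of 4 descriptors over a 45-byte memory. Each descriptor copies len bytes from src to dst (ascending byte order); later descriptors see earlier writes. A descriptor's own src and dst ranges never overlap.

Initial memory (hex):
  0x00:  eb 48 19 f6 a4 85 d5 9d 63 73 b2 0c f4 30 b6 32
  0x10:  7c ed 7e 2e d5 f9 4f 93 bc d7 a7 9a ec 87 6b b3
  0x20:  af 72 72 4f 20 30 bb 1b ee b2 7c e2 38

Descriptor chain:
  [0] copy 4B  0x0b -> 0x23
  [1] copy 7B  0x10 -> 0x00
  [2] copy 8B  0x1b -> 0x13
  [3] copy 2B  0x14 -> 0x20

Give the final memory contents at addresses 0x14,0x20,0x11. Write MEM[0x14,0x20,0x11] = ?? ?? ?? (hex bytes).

D0: mem[0x23..0x26] <- [0c f4 30 b6]
D1: mem[0x00..0x06] <- [7c ed 7e 2e d5 f9 4f]
D2: mem[0x13..0x1a] <- [9a ec 87 6b b3 af 72 72]
D3: mem[0x20..0x21] <- [ec 87]
query mem[0x14]=0xec, mem[0x20]=0xec, mem[0x11]=0xed

MEM[0x14,0x20,0x11] = ec ec ed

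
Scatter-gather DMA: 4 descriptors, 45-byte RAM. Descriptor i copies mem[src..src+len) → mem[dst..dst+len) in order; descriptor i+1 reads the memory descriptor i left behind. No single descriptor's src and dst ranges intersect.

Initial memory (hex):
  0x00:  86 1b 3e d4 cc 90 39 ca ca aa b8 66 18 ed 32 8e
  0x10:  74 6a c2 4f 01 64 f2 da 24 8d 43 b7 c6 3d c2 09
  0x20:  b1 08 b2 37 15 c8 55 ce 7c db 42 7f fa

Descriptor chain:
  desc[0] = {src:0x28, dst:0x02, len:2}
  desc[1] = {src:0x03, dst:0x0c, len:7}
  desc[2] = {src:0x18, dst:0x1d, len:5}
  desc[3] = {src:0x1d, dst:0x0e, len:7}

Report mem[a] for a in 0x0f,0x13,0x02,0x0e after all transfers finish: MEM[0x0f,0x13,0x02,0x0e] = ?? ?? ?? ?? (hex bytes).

D0: mem[0x02..0x03] <- [7c db]
D1: mem[0x0c..0x12] <- [db cc 90 39 ca ca aa]
D2: mem[0x1d..0x21] <- [24 8d 43 b7 c6]
D3: mem[0x0e..0x14] <- [24 8d 43 b7 c6 b2 37]
query mem[0x0f]=0x8d, mem[0x13]=0xb2, mem[0x02]=0x7c, mem[0x0e]=0x24

MEM[0x0f,0x13,0x02,0x0e] = 8d b2 7c 24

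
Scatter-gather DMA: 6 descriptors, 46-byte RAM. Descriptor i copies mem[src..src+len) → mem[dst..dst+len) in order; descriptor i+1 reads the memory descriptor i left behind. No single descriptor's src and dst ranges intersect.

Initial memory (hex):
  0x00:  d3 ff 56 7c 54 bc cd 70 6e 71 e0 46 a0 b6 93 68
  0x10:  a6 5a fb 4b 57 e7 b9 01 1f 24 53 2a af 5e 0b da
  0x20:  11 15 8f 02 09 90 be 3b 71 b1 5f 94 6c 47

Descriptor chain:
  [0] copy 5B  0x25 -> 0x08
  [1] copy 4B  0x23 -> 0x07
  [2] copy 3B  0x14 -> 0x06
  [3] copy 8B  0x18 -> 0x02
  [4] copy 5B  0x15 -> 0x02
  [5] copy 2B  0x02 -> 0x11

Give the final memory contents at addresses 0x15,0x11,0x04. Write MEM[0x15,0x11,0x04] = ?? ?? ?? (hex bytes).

#0 dst[0x08+5] := {0x90,0xbe,0x3b,0x71,0xb1}
#1 dst[0x07+4] := {0x02,0x09,0x90,0xbe}
#2 dst[0x06+3] := {0x57,0xe7,0xb9}
#3 dst[0x02+8] := {0x1f,0x24,0x53,0x2a,0xaf,0x5e,0x0b,0xda}
#4 dst[0x02+5] := {0xe7,0xb9,0x01,0x1f,0x24}
#5 dst[0x11+2] := {0xe7,0xb9}
query mem[0x15]=0xe7, mem[0x11]=0xe7, mem[0x04]=0x01

MEM[0x15,0x11,0x04] = e7 e7 01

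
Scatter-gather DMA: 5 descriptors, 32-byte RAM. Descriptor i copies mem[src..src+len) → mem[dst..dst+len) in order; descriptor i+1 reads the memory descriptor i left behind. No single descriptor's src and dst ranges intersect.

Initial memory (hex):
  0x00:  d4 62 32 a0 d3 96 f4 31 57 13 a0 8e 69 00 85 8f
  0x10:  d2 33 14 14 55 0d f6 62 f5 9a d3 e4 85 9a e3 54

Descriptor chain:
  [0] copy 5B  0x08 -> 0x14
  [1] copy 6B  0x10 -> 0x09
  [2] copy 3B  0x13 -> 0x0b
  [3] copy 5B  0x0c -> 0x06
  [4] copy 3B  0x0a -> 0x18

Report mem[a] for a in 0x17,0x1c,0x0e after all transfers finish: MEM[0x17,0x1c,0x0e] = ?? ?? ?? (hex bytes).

D0: mem[0x14..0x18] <- [57 13 a0 8e 69]
D1: mem[0x09..0x0e] <- [d2 33 14 14 57 13]
D2: mem[0x0b..0x0d] <- [14 57 13]
D3: mem[0x06..0x0a] <- [57 13 13 8f d2]
D4: mem[0x18..0x1a] <- [d2 14 57]
query mem[0x17]=0x8e, mem[0x1c]=0x85, mem[0x0e]=0x13

MEM[0x17,0x1c,0x0e] = 8e 85 13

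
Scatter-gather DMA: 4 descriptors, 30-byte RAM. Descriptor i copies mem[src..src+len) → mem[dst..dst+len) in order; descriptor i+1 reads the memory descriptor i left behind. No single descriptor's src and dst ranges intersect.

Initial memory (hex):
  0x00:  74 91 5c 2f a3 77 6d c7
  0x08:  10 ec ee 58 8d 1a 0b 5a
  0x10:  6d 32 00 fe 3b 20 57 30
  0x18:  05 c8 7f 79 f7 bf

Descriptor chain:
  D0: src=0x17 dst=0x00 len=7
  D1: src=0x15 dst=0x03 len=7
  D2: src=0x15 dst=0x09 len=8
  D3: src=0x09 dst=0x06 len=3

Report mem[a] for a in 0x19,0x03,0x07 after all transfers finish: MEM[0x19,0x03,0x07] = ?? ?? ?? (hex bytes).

D0: mem[0x00..0x06] <- [30 05 c8 7f 79 f7 bf]
D1: mem[0x03..0x09] <- [20 57 30 05 c8 7f 79]
D2: mem[0x09..0x10] <- [20 57 30 05 c8 7f 79 f7]
D3: mem[0x06..0x08] <- [20 57 30]
query mem[0x19]=0xc8, mem[0x03]=0x20, mem[0x07]=0x57

MEM[0x19,0x03,0x07] = c8 20 57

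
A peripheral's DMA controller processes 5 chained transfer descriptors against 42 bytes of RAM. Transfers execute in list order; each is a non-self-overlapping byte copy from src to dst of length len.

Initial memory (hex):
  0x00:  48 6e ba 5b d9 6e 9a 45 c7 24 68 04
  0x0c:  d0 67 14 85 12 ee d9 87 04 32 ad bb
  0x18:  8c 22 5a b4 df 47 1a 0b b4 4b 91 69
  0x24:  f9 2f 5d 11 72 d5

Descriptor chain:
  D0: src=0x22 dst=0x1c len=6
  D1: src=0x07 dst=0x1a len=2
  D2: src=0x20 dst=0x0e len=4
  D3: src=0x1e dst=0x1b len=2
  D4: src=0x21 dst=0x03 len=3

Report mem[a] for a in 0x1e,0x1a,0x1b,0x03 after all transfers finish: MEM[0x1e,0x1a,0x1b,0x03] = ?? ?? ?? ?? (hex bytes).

D0: mem[0x1c..0x21] <- [91 69 f9 2f 5d 11]
D1: mem[0x1a..0x1b] <- [45 c7]
D2: mem[0x0e..0x11] <- [5d 11 91 69]
D3: mem[0x1b..0x1c] <- [f9 2f]
D4: mem[0x03..0x05] <- [11 91 69]
query mem[0x1e]=0xf9, mem[0x1a]=0x45, mem[0x1b]=0xf9, mem[0x03]=0x11

MEM[0x1e,0x1a,0x1b,0x03] = f9 45 f9 11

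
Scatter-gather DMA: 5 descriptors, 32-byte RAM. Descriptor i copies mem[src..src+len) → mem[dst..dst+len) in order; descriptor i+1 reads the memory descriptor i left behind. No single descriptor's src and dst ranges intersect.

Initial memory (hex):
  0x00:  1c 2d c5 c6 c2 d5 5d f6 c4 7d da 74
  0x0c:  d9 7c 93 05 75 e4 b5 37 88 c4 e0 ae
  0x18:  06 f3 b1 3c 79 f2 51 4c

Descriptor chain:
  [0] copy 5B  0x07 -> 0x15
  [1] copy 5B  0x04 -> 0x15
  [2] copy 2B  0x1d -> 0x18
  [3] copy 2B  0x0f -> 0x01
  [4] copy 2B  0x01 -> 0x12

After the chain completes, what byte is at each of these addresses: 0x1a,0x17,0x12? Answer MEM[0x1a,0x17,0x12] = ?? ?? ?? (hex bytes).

[0] 0x07->0x15 len=5 : f6 c4 7d da 74
[1] 0x04->0x15 len=5 : c2 d5 5d f6 c4
[2] 0x1d->0x18 len=2 : f2 51
[3] 0x0f->0x01 len=2 : 05 75
[4] 0x01->0x12 len=2 : 05 75
query mem[0x1a]=0xb1, mem[0x17]=0x5d, mem[0x12]=0x05

MEM[0x1a,0x17,0x12] = b1 5d 05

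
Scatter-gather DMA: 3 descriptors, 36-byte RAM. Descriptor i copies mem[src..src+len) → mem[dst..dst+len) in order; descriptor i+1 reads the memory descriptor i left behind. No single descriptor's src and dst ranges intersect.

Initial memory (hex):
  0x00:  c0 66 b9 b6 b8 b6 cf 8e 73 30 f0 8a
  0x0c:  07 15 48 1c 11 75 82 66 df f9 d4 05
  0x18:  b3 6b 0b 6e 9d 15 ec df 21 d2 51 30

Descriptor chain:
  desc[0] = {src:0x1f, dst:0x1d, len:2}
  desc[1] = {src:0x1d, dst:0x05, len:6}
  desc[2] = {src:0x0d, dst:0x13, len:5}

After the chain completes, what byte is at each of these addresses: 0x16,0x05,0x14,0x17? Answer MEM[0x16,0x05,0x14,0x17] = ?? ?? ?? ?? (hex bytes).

MEM[0x16,0x05,0x14,0x17] = 11 df 48 75

[0] 0x1f->0x1d len=2 : df 21
[1] 0x1d->0x05 len=6 : df 21 df 21 d2 51
[2] 0x0d->0x13 len=5 : 15 48 1c 11 75
query mem[0x16]=0x11, mem[0x05]=0xdf, mem[0x14]=0x48, mem[0x17]=0x75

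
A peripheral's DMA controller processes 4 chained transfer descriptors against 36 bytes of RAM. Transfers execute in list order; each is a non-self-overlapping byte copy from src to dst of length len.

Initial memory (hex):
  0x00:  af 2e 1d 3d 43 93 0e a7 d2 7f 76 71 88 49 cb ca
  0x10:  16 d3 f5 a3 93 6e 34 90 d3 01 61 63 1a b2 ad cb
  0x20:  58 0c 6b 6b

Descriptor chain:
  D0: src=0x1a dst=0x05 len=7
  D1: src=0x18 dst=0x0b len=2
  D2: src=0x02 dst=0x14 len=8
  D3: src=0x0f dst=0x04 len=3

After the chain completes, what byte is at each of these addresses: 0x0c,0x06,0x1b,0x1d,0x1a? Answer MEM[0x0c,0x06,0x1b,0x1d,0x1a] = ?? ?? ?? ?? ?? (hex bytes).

[0] 0x1a->0x05 len=7 : 61 63 1a b2 ad cb 58
[1] 0x18->0x0b len=2 : d3 01
[2] 0x02->0x14 len=8 : 1d 3d 43 61 63 1a b2 ad
[3] 0x0f->0x04 len=3 : ca 16 d3
query mem[0x0c]=0x01, mem[0x06]=0xd3, mem[0x1b]=0xad, mem[0x1d]=0xb2, mem[0x1a]=0xb2

MEM[0x0c,0x06,0x1b,0x1d,0x1a] = 01 d3 ad b2 b2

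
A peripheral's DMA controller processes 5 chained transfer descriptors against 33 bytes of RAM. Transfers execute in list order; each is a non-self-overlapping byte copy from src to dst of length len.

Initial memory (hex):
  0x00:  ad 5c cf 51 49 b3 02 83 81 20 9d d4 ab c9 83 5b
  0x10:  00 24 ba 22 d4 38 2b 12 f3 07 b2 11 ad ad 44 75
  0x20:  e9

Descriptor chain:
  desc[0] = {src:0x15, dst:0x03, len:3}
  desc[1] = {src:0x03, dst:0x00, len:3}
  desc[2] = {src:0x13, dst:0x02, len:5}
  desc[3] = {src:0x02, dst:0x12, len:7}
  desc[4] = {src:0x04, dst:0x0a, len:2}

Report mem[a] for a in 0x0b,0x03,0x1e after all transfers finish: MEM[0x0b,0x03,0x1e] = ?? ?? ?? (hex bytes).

D0: mem[0x03..0x05] <- [38 2b 12]
D1: mem[0x00..0x02] <- [38 2b 12]
D2: mem[0x02..0x06] <- [22 d4 38 2b 12]
D3: mem[0x12..0x18] <- [22 d4 38 2b 12 83 81]
D4: mem[0x0a..0x0b] <- [38 2b]
query mem[0x0b]=0x2b, mem[0x03]=0xd4, mem[0x1e]=0x44

MEM[0x0b,0x03,0x1e] = 2b d4 44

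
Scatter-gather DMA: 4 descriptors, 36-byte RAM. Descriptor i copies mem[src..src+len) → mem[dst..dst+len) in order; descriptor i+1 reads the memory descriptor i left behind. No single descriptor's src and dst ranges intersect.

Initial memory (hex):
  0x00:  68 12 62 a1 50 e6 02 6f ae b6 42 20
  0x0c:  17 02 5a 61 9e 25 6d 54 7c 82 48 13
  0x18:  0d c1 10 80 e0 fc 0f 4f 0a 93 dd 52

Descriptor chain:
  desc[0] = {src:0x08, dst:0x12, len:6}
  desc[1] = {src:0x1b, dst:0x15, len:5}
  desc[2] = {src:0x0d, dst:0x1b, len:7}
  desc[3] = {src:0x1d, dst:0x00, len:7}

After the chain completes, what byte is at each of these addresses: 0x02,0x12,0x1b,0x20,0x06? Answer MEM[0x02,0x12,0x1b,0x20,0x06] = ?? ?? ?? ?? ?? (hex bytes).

MEM[0x02,0x12,0x1b,0x20,0x06] = 25 ae 02 ae 52

#0 dst[0x12+6] := {0xae,0xb6,0x42,0x20,0x17,0x02}
#1 dst[0x15+5] := {0x80,0xe0,0xfc,0x0f,0x4f}
#2 dst[0x1b+7] := {0x02,0x5a,0x61,0x9e,0x25,0xae,0xb6}
#3 dst[0x00+7] := {0x61,0x9e,0x25,0xae,0xb6,0xdd,0x52}
query mem[0x02]=0x25, mem[0x12]=0xae, mem[0x1b]=0x02, mem[0x20]=0xae, mem[0x06]=0x52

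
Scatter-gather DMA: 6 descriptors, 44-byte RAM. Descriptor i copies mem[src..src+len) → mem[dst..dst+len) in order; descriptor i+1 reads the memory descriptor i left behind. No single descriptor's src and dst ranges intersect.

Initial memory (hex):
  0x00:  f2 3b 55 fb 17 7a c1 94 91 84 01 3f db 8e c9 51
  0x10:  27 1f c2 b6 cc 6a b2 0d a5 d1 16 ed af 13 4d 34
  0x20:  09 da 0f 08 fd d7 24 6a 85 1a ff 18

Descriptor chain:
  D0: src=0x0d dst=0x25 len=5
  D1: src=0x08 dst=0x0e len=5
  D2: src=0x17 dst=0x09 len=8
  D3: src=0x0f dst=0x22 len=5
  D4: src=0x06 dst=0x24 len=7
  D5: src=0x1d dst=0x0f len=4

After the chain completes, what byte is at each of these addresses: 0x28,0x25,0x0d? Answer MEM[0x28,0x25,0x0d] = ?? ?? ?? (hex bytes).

#0 dst[0x25+5] := {0x8e,0xc9,0x51,0x27,0x1f}
#1 dst[0x0e+5] := {0x91,0x84,0x01,0x3f,0xdb}
#2 dst[0x09+8] := {0x0d,0xa5,0xd1,0x16,0xed,0xaf,0x13,0x4d}
#3 dst[0x22+5] := {0x13,0x4d,0x3f,0xdb,0xb6}
#4 dst[0x24+7] := {0xc1,0x94,0x91,0x0d,0xa5,0xd1,0x16}
#5 dst[0x0f+4] := {0x13,0x4d,0x34,0x09}
query mem[0x28]=0xa5, mem[0x25]=0x94, mem[0x0d]=0xed

MEM[0x28,0x25,0x0d] = a5 94 ed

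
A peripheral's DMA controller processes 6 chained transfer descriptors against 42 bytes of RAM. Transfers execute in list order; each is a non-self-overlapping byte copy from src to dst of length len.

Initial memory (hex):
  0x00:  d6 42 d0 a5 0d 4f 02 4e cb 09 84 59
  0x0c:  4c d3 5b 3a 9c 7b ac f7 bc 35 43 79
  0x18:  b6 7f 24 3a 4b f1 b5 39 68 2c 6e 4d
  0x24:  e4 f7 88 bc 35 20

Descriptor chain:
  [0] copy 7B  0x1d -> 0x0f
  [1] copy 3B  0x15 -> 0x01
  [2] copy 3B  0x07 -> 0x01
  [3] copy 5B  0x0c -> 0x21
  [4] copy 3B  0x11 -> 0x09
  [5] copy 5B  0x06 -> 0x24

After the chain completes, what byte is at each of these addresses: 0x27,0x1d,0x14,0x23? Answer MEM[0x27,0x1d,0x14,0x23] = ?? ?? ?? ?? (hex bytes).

[0] 0x1d->0x0f len=7 : f1 b5 39 68 2c 6e 4d
[1] 0x15->0x01 len=3 : 4d 43 79
[2] 0x07->0x01 len=3 : 4e cb 09
[3] 0x0c->0x21 len=5 : 4c d3 5b f1 b5
[4] 0x11->0x09 len=3 : 39 68 2c
[5] 0x06->0x24 len=5 : 02 4e cb 39 68
query mem[0x27]=0x39, mem[0x1d]=0xf1, mem[0x14]=0x6e, mem[0x23]=0x5b

MEM[0x27,0x1d,0x14,0x23] = 39 f1 6e 5b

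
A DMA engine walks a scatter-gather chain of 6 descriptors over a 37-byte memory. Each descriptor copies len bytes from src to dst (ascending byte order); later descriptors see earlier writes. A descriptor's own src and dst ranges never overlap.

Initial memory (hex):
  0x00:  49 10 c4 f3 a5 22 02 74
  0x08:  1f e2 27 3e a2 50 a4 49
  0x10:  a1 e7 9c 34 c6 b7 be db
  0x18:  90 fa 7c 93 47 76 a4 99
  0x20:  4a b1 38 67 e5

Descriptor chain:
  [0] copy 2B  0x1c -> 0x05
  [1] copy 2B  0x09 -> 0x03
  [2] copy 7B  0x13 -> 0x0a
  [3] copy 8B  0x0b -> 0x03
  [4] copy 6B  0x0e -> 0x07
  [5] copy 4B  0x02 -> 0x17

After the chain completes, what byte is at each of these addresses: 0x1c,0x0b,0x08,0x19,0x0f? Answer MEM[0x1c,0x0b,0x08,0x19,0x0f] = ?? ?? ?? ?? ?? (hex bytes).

#0 dst[0x05+2] := {0x47,0x76}
#1 dst[0x03+2] := {0xe2,0x27}
#2 dst[0x0a+7] := {0x34,0xc6,0xb7,0xbe,0xdb,0x90,0xfa}
#3 dst[0x03+8] := {0xc6,0xb7,0xbe,0xdb,0x90,0xfa,0xe7,0x9c}
#4 dst[0x07+6] := {0xdb,0x90,0xfa,0xe7,0x9c,0x34}
#5 dst[0x17+4] := {0xc4,0xc6,0xb7,0xbe}
query mem[0x1c]=0x47, mem[0x0b]=0x9c, mem[0x08]=0x90, mem[0x19]=0xb7, mem[0x0f]=0x90

MEM[0x1c,0x0b,0x08,0x19,0x0f] = 47 9c 90 b7 90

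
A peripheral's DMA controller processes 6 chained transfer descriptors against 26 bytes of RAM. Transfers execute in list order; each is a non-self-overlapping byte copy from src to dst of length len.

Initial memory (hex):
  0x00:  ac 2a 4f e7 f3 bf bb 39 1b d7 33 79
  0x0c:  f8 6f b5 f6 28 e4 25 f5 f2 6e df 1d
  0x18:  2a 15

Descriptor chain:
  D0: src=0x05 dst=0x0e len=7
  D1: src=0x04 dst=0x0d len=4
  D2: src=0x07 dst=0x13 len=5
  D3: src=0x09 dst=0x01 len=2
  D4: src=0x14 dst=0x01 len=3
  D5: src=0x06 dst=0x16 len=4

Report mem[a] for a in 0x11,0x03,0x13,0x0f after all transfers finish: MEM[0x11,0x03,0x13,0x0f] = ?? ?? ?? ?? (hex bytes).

#0 dst[0x0e+7] := {0xbf,0xbb,0x39,0x1b,0xd7,0x33,0x79}
#1 dst[0x0d+4] := {0xf3,0xbf,0xbb,0x39}
#2 dst[0x13+5] := {0x39,0x1b,0xd7,0x33,0x79}
#3 dst[0x01+2] := {0xd7,0x33}
#4 dst[0x01+3] := {0x1b,0xd7,0x33}
#5 dst[0x16+4] := {0xbb,0x39,0x1b,0xd7}
query mem[0x11]=0x1b, mem[0x03]=0x33, mem[0x13]=0x39, mem[0x0f]=0xbb

MEM[0x11,0x03,0x13,0x0f] = 1b 33 39 bb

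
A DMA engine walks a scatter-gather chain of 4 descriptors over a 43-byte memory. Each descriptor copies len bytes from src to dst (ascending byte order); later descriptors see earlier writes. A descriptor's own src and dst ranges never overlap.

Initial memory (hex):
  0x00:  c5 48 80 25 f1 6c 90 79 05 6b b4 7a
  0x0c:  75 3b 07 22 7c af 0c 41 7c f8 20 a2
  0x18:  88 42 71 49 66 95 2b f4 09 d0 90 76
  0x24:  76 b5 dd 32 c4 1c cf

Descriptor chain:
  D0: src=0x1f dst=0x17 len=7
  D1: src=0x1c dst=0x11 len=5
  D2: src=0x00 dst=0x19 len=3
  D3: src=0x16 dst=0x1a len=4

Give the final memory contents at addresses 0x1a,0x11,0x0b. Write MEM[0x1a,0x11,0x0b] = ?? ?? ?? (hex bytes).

MEM[0x1a,0x11,0x0b] = 20 76 7a

  after D0: wrote 7B at 0x17 = f409d0907676b5
  after D1: wrote 5B at 0x11 = 76b52bf409
  after D2: wrote 3B at 0x19 = c54880
  after D3: wrote 4B at 0x1a = 20f409c5
query mem[0x1a]=0x20, mem[0x11]=0x76, mem[0x0b]=0x7a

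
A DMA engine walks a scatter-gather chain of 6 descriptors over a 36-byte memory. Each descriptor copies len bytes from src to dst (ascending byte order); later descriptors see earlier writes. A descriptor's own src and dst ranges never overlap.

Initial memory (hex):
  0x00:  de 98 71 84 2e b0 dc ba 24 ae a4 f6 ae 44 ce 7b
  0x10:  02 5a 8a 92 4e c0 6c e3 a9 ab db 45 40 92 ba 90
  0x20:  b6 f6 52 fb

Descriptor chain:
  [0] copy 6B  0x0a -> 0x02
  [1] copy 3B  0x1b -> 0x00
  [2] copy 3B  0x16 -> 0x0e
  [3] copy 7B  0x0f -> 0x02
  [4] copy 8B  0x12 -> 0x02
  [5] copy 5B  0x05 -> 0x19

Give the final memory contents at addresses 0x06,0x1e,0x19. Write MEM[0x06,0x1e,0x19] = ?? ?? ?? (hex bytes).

#0 dst[0x02+6] := {0xa4,0xf6,0xae,0x44,0xce,0x7b}
#1 dst[0x00+3] := {0x45,0x40,0x92}
#2 dst[0x0e+3] := {0x6c,0xe3,0xa9}
#3 dst[0x02+7] := {0xe3,0xa9,0x5a,0x8a,0x92,0x4e,0xc0}
#4 dst[0x02+8] := {0x8a,0x92,0x4e,0xc0,0x6c,0xe3,0xa9,0xab}
#5 dst[0x19+5] := {0xc0,0x6c,0xe3,0xa9,0xab}
query mem[0x06]=0x6c, mem[0x1e]=0xba, mem[0x19]=0xc0

MEM[0x06,0x1e,0x19] = 6c ba c0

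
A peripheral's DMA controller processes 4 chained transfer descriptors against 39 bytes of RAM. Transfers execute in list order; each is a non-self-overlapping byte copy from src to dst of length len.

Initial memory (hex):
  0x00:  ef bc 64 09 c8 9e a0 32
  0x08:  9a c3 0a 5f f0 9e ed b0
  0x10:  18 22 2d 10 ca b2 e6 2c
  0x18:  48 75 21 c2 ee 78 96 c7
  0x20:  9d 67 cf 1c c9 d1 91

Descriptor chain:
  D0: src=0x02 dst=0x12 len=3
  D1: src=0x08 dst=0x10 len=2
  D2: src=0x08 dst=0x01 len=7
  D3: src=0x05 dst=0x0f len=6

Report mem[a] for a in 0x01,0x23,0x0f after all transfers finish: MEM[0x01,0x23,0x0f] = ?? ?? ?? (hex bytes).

MEM[0x01,0x23,0x0f] = 9a 1c f0

[0] 0x02->0x12 len=3 : 64 09 c8
[1] 0x08->0x10 len=2 : 9a c3
[2] 0x08->0x01 len=7 : 9a c3 0a 5f f0 9e ed
[3] 0x05->0x0f len=6 : f0 9e ed 9a c3 0a
query mem[0x01]=0x9a, mem[0x23]=0x1c, mem[0x0f]=0xf0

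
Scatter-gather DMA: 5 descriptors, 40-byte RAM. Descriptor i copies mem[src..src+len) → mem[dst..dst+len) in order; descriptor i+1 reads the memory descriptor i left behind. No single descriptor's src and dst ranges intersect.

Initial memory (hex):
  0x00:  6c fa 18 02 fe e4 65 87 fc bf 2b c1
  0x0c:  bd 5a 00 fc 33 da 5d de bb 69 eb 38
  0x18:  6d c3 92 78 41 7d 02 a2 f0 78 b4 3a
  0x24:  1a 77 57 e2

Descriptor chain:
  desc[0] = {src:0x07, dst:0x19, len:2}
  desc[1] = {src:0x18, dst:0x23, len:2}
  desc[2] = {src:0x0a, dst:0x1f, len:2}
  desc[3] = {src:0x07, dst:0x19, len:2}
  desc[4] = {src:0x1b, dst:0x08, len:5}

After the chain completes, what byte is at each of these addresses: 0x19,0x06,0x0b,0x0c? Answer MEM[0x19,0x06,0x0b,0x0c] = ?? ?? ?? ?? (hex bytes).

[0] 0x07->0x19 len=2 : 87 fc
[1] 0x18->0x23 len=2 : 6d 87
[2] 0x0a->0x1f len=2 : 2b c1
[3] 0x07->0x19 len=2 : 87 fc
[4] 0x1b->0x08 len=5 : 78 41 7d 02 2b
query mem[0x19]=0x87, mem[0x06]=0x65, mem[0x0b]=0x02, mem[0x0c]=0x2b

MEM[0x19,0x06,0x0b,0x0c] = 87 65 02 2b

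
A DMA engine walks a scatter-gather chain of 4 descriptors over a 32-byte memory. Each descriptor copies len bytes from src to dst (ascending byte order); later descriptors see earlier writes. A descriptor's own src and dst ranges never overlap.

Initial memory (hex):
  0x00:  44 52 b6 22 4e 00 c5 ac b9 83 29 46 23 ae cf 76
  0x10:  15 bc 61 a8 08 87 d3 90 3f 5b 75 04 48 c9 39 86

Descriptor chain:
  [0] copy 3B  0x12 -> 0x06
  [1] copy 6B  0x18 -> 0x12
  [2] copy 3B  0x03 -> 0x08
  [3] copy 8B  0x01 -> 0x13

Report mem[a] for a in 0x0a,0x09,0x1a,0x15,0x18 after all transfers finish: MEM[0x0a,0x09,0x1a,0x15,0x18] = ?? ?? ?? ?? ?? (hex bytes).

[0] 0x12->0x06 len=3 : 61 a8 08
[1] 0x18->0x12 len=6 : 3f 5b 75 04 48 c9
[2] 0x03->0x08 len=3 : 22 4e 00
[3] 0x01->0x13 len=8 : 52 b6 22 4e 00 61 a8 22
query mem[0x0a]=0x00, mem[0x09]=0x4e, mem[0x1a]=0x22, mem[0x15]=0x22, mem[0x18]=0x61

MEM[0x0a,0x09,0x1a,0x15,0x18] = 00 4e 22 22 61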